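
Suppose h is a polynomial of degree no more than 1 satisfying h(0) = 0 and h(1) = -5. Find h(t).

h(t) = -5t

Write h(t) = at + b. Substituting each data point gives a linear system:
  b = 0
  a + b = -5
Solving the system yields a = -5, b = 0.
So h(t) = -5t.
Check: h(0) = 0. ✓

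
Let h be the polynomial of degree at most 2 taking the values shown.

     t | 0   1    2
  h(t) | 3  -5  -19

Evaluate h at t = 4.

-65

Write h(t) = at^2 + bt + c. Substituting each data point gives a linear system:
  c = 3
  a + b + c = -5
  4a + 2b + c = -19
Solving the system yields a = -3, b = -5, c = 3.
So h(t) = -3t² - 5t + 3.
Then h(4) = -65.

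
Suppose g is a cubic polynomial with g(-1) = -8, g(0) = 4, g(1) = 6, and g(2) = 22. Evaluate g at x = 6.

706

Write g(x) = ax^3 + bx^2 + cx + d. Substituting each data point gives a linear system:
  -a + b - c + d = -8
  d = 4
  a + b + c + d = 6
  8a + 4b + 2c + d = 22
Solving the system yields a = 4, b = -5, c = 3, d = 4.
So g(x) = 4x^3 - 5x^2 + 3x + 4.
Then g(6) = 706.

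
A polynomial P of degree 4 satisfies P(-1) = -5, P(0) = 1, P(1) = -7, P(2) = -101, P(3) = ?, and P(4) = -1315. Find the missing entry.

-449

The 5 known points determine the degree-4 polynomial uniquely.
Write P(t) = at^4 + bt^3 + ct^2 + dt + e. Substituting each data point gives a linear system:
  a - b + c - d + e = -5
  e = 1
  a + b + c + d + e = -7
  16a + 8b + 4c + 2d + e = -101
  256a + 64b + 16c + 4d + e = -1315
Solving the system yields a = -4, b = -4, c = -3, d = 3, e = 1.
So P(t) = -4t^4 - 4t^3 - 3t^2 + 3t + 1.
Then P(3) = -449.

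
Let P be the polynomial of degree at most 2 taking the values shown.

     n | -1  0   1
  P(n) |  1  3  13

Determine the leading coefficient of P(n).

4

Write P(n) = an^2 + bn + c. Substituting each data point gives a linear system:
  a - b + c = 1
  c = 3
  a + b + c = 13
Solving the system yields a = 4, b = 6, c = 3.
So P(n) = 4n^2 + 6n + 3.
The leading coefficient is 4.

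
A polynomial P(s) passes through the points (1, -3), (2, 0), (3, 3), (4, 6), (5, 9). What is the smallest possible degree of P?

Forward differences of the values at s = 1, 2, 3, 4, 5:
  P  : -3  0  3  6  9
  Δ  : 3  3  3  3
  Δ^2: 0  0  0
  Δ^3: 0  0
  Δ^4: 0
The first differences are constant (3) and nonzero, while all higher differences vanish, so the minimal degree is 1.

1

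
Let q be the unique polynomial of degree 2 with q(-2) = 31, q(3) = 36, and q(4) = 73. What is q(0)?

Write q(s) = as^2 + bs + c. Substituting each data point gives a linear system:
  4a - 2b + c = 31
  9a + 3b + c = 36
  16a + 4b + c = 73
Solving the system yields a = 6, b = -5, c = -3.
So q(s) = 6s^2 - 5s - 3.
Then q(0) = -3.

-3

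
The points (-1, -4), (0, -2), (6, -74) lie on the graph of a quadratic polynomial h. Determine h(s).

h(s) = -2s^2 - 2

Using the Lagrange interpolation formula with nodes -1, 0, 6:
  L_0(s) = s(s - 6) / 7
  L_1(s) = (s + 1)(s - 6) / -6
  L_2(s) = (s + 1)s / 42
Then h(s) = -4·L_0(s) - 2·L_1(s) - 74·L_2(s).
Expanding and collecting terms gives h(s) = -2s² - 2.
Check: h(0) = -2. ✓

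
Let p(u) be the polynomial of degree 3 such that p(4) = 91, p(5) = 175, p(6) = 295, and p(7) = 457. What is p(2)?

Forward differences of the values at u = 4, 5, 6, 7:
  p  : 91  175  295  457
  Δ  : 84  120  162
  Δ^2: 36  42
  Δ^3: 6
The third differences are constant, confirming degree 3.
Interpolating (Newton forward form) and evaluating at u = 2 gives p(2) = 7.

7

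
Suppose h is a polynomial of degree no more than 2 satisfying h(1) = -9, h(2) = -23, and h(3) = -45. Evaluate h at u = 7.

-213

Using the Lagrange interpolation formula with nodes 1, 2, 3:
  L_0(u) = (u - 2)(u - 3) / 2
  L_1(u) = (u - 1)(u - 3) / -1
  L_2(u) = (u - 1)(u - 2) / 2
Then h(u) = -9·L_0(u) - 23·L_1(u) - 45·L_2(u).
Expanding and collecting terms gives h(u) = -4u^2 - 2u - 3.
Evaluating at u = 7: h(7) = -213.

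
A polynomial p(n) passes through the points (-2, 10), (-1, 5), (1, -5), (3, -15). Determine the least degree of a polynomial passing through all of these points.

1

Divided differences on the nodes -2, -1, 1, 3:
  order 0: 10  5  -5  -15
  order 1: -5  -5  -5
  order 2: 0  0
  order 3: 0
The order-1 divided differences are all -5 (nonzero) and every higher order vanishes, so the data lies on a polynomial of degree exactly 1.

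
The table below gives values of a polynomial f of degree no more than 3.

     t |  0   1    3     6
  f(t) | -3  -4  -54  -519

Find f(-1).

6

Using the Lagrange interpolation formula with nodes 0, 1, 3, 6:
  L_0(t) = (t - 1)(t - 3)(t - 6) / -18
  L_1(t) = t(t - 3)(t - 6) / 10
  L_2(t) = t(t - 1)(t - 6) / -18
  L_3(t) = t(t - 1)(t - 3) / 90
Then f(t) = -3·L_0(t) - 4·L_1(t) - 54·L_2(t) - 519·L_3(t).
Expanding and collecting terms gives f(t) = -3t^3 + 4t^2 - 2t - 3.
Evaluating at t = -1: f(-1) = 6.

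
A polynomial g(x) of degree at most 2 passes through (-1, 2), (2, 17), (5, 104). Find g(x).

Using the Lagrange interpolation formula with nodes -1, 2, 5:
  L_0(x) = (x - 2)(x - 5) / 18
  L_1(x) = (x + 1)(x - 5) / -9
  L_2(x) = (x + 1)(x - 2) / 18
Then g(x) = 2·L_0(x) + 17·L_1(x) + 104·L_2(x).
Expanding and collecting terms gives g(x) = 4x^2 + x - 1.
Check: g(5) = 104. ✓

g(x) = 4x^2 + x - 1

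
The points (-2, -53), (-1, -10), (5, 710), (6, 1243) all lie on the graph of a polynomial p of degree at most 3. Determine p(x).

Using the Lagrange interpolation formula with nodes -2, -1, 5, 6:
  L_0(x) = (x + 1)(x - 5)(x - 6) / -56
  L_1(x) = (x + 2)(x - 5)(x - 6) / 42
  L_2(x) = (x + 2)(x + 1)(x - 6) / -42
  L_3(x) = (x + 2)(x + 1)(x - 5) / 56
Then p(x) = -53·L_0(x) - 10·L_1(x) + 710·L_2(x) + 1243·L_3(x).
Expanding and collecting terms gives p(x) = 6x^3 - x^2 - 2x - 5.
Check: p(5) = 710. ✓

p(x) = 6x^3 - x^2 - 2x - 5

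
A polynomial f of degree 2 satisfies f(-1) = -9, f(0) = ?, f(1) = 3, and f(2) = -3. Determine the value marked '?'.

1

The 3 known points determine the degree-2 polynomial uniquely.
Write f(t) = at^2 + bt + c. Substituting each data point gives a linear system:
  a - b + c = -9
  a + b + c = 3
  4a + 2b + c = -3
Solving the system yields a = -4, b = 6, c = 1.
So f(t) = -4t^2 + 6t + 1.
Then f(0) = 1.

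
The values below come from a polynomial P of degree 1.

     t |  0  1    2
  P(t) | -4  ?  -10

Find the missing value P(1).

The 2 known points determine the degree-1 polynomial uniquely.
Write P(t) = at + b. Substituting each data point gives a linear system:
  b = -4
  2a + b = -10
Solving the system yields a = -3, b = -4.
So P(t) = -3t - 4.
Then P(1) = -7.

-7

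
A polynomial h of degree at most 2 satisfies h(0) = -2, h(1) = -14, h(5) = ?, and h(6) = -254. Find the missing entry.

The 3 known points determine the degree-2 polynomial uniquely.
Write h(x) = ax^2 + bx + c. Substituting each data point gives a linear system:
  c = -2
  a + b + c = -14
  36a + 6b + c = -254
Solving the system yields a = -6, b = -6, c = -2.
So h(x) = -6x^2 - 6x - 2.
Then h(5) = -182.

-182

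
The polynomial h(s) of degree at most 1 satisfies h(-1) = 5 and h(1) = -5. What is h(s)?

Write h(s) = as + b. Substituting each data point gives a linear system:
  -a + b = 5
  a + b = -5
Solving the system yields a = -5, b = 0.
So h(s) = -5s.
Check: h(1) = -5. ✓

h(s) = -5s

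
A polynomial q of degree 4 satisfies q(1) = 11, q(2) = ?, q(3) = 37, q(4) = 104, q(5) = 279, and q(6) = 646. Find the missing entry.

18

The 5 known points determine the degree-4 polynomial uniquely.
Write q(t) = at^4 + bt^3 + ct^2 + dt + e. Substituting each data point gives a linear system:
  a + b + c + d + e = 11
  81a + 27b + 9c + 3d + e = 37
  256a + 64b + 16c + 4d + e = 104
  625a + 125b + 25c + 5d + e = 279
  1296a + 216b + 36c + 6d + e = 646
Solving the system yields a = 1, b = -4, c = 5, d = 5, e = 4.
So q(t) = t^4 - 4t^3 + 5t^2 + 5t + 4.
Then q(2) = 18.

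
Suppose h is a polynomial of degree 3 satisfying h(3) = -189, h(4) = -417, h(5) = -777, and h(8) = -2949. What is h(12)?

-9513

Using the Lagrange interpolation formula with nodes 3, 4, 5, 8:
  L_0(n) = (n - 4)(n - 5)(n - 8) / -10
  L_1(n) = (n - 3)(n - 5)(n - 8) / 4
  L_2(n) = (n - 3)(n - 4)(n - 8) / -6
  L_3(n) = (n - 3)(n - 4)(n - 5) / 60
Then h(n) = -189·L_0(n) - 417·L_1(n) - 777·L_2(n) - 2949·L_3(n).
Expanding and collecting terms gives h(n) = -5n^3 - 6n^2 - n + 3.
Evaluating at n = 12: h(12) = -9513.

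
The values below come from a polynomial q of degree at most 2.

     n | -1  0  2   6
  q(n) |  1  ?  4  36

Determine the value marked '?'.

The 3 known points determine the degree-2 polynomial uniquely.
Write q(n) = an^2 + bn + c. Substituting each data point gives a linear system:
  a - b + c = 1
  4a + 2b + c = 4
  36a + 6b + c = 36
Solving the system yields a = 1, b = 0, c = 0.
So q(n) = n^2.
Then q(0) = 0.

0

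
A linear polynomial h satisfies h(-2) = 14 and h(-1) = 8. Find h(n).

Using the Lagrange interpolation formula with nodes -2, -1:
  L_0(n) = (n + 1) / -1
  L_1(n) = (n + 2) / 1
Then h(n) = 14·L_0(n) + 8·L_1(n).
Expanding and collecting terms gives h(n) = -6n + 2.
Check: h(-2) = 14. ✓

h(n) = -6n + 2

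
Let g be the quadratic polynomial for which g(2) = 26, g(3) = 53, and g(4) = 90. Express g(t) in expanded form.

Write g(t) = at^2 + bt + c. Substituting each data point gives a linear system:
  4a + 2b + c = 26
  9a + 3b + c = 53
  16a + 4b + c = 90
Solving the system yields a = 5, b = 2, c = 2.
So g(t) = 5t² + 2t + 2.
Check: g(2) = 26. ✓

g(t) = 5t^2 + 2t + 2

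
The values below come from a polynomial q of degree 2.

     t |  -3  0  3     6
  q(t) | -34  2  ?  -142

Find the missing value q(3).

-34

The 3 known points determine the degree-2 polynomial uniquely.
Write q(t) = at^2 + bt + c. Substituting each data point gives a linear system:
  9a - 3b + c = -34
  c = 2
  36a + 6b + c = -142
Solving the system yields a = -4, b = 0, c = 2.
So q(t) = -4t^2 + 2.
Then q(3) = -34.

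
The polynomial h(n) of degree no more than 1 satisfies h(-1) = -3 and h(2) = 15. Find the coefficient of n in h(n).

6

Write h(n) = an + b. Substituting each data point gives a linear system:
  -a + b = -3
  2a + b = 15
Solving the system yields a = 6, b = 3.
So h(n) = 6n + 3.
The leading coefficient is 6.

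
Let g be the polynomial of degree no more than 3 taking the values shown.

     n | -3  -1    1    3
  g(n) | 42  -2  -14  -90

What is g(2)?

Using the Lagrange interpolation formula with nodes -3, -1, 1, 3:
  L_0(n) = (n + 1)(n - 1)(n - 3) / -48
  L_1(n) = (n + 3)(n - 1)(n - 3) / 16
  L_2(n) = (n + 3)(n + 1)(n - 3) / -16
  L_3(n) = (n + 3)(n + 1)(n - 1) / 48
Then g(n) = 42·L_0(n) - 2·L_1(n) - 14·L_2(n) - 90·L_3(n).
Expanding and collecting terms gives g(n) = -2n³ - 2n² - 4n - 6.
Evaluating at n = 2: g(2) = -38.

-38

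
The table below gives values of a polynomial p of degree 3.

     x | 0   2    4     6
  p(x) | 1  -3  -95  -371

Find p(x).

Using the Lagrange interpolation formula with nodes 0, 2, 4, 6:
  L_0(x) = (x - 2)(x - 4)(x - 6) / -48
  L_1(x) = x(x - 4)(x - 6) / 16
  L_2(x) = x(x - 2)(x - 6) / -16
  L_3(x) = x(x - 2)(x - 4) / 48
Then p(x) = 1·L_0(x) - 3·L_1(x) - 95·L_2(x) - 371·L_3(x).
Expanding and collecting terms gives p(x) = -2x³ + x² + 4x + 1.
Check: p(6) = -371. ✓

p(x) = -2x^3 + x^2 + 4x + 1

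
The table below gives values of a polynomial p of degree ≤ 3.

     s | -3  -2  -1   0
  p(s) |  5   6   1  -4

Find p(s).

Using the Lagrange interpolation formula with nodes -3, -2, -1, 0:
  L_0(s) = (s + 2)(s + 1)s / -6
  L_1(s) = (s + 3)(s + 1)s / 2
  L_2(s) = (s + 3)(s + 2)s / -2
  L_3(s) = (s + 3)(s + 2)(s + 1) / 6
Then p(s) = 5·L_0(s) + 6·L_1(s) + 1·L_2(s) - 4·L_3(s).
Expanding and collecting terms gives p(s) = s^3 + 3s^2 - 3s - 4.
Check: p(-1) = 1. ✓

p(s) = s^3 + 3s^2 - 3s - 4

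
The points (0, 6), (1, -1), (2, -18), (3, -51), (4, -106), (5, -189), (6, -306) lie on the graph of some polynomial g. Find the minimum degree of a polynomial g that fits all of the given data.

3

Forward differences of the values at s = 0, 1, 2, 3, 4, 5, 6:
  g  : 6  -1  -18  -51  -106  -189  -306
  Δ  : -7  -17  -33  -55  -83  -117
  Δ^2: -10  -16  -22  -28  -34
  Δ^3: -6  -6  -6  -6
  Δ^4: 0  0  0
  Δ^5: 0  0
  Δ^6: 0
The third differences are constant (-6) and nonzero, while all higher differences vanish, so the minimal degree is 3.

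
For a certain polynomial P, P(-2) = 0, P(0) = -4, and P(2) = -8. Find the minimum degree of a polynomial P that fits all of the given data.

Forward differences of the values at t = -2, 0, 2:
  P  : 0  -4  -8
  Δ  : -4  -4
  Δ^2: 0
The first differences are constant (-4) and nonzero, while all higher differences vanish, so the minimal degree is 1.

1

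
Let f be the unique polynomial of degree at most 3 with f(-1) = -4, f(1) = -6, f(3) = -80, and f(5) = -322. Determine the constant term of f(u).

-2

Write f(u) = au^3 + bu^2 + cu + d. Substituting each data point gives a linear system:
  -a + b - c + d = -4
  a + b + c + d = -6
  27a + 9b + 3c + d = -80
  125a + 25b + 5c + d = -322
Solving the system yields a = -2, b = -3, c = 1, d = -2.
So f(u) = -2u^3 - 3u^2 + u - 2.
The constant term is -2.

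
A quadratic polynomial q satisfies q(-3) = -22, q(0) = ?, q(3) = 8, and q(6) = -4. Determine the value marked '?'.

2

On equispaced nodes a degree-2 polynomial has vanishing third forward difference, so
  - q(-3) + 3·q(0) - 3·q(3) + q(6) = 0.
Substituting the known values and solving for q(0):
  3·q(0) = 6
  q(0) = 2.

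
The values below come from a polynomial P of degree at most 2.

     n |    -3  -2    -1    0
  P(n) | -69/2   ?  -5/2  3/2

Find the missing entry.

-29/2

The 3 known points determine the degree-2 polynomial uniquely.
Write P(n) = an^2 + bn + c. Substituting each data point gives a linear system:
  9a - 3b + c = -69/2
  a - b + c = -5/2
  c = 3/2
Solving the system yields a = -4, b = 0, c = 3/2.
So P(n) = -4n² + 3/2.
Then P(-2) = -29/2.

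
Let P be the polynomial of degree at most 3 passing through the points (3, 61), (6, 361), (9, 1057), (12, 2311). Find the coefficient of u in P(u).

1

Write P(u) = au^3 + bu^2 + cu + d. Substituting each data point gives a linear system:
  27a + 9b + 3c + d = 61
  216a + 36b + 6c + d = 361
  729a + 81b + 9c + d = 1057
  1728a + 144b + 12c + d = 2311
Solving the system yields a = 1, b = 4, c = 1, d = -5.
So P(u) = u^3 + 4u^2 + u - 5.
The coefficient of u is 1.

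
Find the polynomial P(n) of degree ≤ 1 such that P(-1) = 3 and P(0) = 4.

P(n) = n + 4

Using the Lagrange interpolation formula with nodes -1, 0:
  L_0(n) = n / -1
  L_1(n) = (n + 1) / 1
Then P(n) = 3·L_0(n) + 4·L_1(n).
Expanding and collecting terms gives P(n) = n + 4.
Check: P(-1) = 3. ✓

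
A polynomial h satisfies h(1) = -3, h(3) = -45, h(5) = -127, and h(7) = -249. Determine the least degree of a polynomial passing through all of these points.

2

Forward differences of the values at s = 1, 3, 5, 7:
  h  : -3  -45  -127  -249
  Δ  : -42  -82  -122
  Δ^2: -40  -40
  Δ^3: 0
The second differences are constant (-40) and nonzero, while all higher differences vanish, so the minimal degree is 2.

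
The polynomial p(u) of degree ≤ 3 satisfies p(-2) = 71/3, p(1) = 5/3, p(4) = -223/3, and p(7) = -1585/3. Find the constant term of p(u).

-1

Write p(u) = au^3 + bu^2 + cu + d. Substituting each data point gives a linear system:
  -8a + 4b - 2c + d = 71/3
  a + b + c + d = 5/3
  64a + 16b + 4c + d = -223/3
  343a + 49b + 7c + d = -1585/3
Solving the system yields a = -2, b = 3, c = 5/3, d = -1.
So p(u) = -2u^3 + 3u^2 + (5/3)u - 1.
The constant term is -1.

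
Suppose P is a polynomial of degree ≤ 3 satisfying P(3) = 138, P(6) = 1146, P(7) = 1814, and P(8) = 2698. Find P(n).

P(n) = 5n^3 + 3n^2 - 6n - 6

Using the Lagrange interpolation formula with nodes 3, 6, 7, 8:
  L_0(n) = (n - 6)(n - 7)(n - 8) / -60
  L_1(n) = (n - 3)(n - 7)(n - 8) / 6
  L_2(n) = (n - 3)(n - 6)(n - 8) / -4
  L_3(n) = (n - 3)(n - 6)(n - 7) / 10
Then P(n) = 138·L_0(n) + 1146·L_1(n) + 1814·L_2(n) + 2698·L_3(n).
Expanding and collecting terms gives P(n) = 5n^3 + 3n^2 - 6n - 6.
Check: P(8) = 2698. ✓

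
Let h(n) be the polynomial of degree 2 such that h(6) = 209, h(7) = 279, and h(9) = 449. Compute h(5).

149

Write h(n) = an^2 + bn + c. Substituting each data point gives a linear system:
  36a + 6b + c = 209
  49a + 7b + c = 279
  81a + 9b + c = 449
Solving the system yields a = 5, b = 5, c = -1.
So h(n) = 5n² + 5n - 1.
Then h(5) = 149.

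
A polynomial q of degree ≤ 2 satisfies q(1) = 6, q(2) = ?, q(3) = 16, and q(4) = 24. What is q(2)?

10

The 3 known points determine the degree-2 polynomial uniquely.
Write q(s) = as^2 + bs + c. Substituting each data point gives a linear system:
  a + b + c = 6
  9a + 3b + c = 16
  16a + 4b + c = 24
Solving the system yields a = 1, b = 1, c = 4.
So q(s) = s² + s + 4.
Then q(2) = 10.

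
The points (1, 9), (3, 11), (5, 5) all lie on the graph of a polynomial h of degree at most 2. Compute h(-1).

Write h(t) = at^2 + bt + c. Substituting each data point gives a linear system:
  a + b + c = 9
  9a + 3b + c = 11
  25a + 5b + c = 5
Solving the system yields a = -1, b = 5, c = 5.
So h(t) = -t² + 5t + 5.
Then h(-1) = -1.

-1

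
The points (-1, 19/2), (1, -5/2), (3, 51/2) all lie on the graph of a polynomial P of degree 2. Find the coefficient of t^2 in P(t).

Write P(t) = at^2 + bt + c. Substituting each data point gives a linear system:
  a - b + c = 19/2
  a + b + c = -5/2
  9a + 3b + c = 51/2
Solving the system yields a = 5, b = -6, c = -3/2.
So P(t) = 5t^2 - 6t - 3/2.
The leading coefficient is 5.

5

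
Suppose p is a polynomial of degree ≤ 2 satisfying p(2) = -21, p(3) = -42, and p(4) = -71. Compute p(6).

-153

Using the Lagrange interpolation formula with nodes 2, 3, 4:
  L_0(t) = (t - 3)(t - 4) / 2
  L_1(t) = (t - 2)(t - 4) / -1
  L_2(t) = (t - 2)(t - 3) / 2
Then p(t) = -21·L_0(t) - 42·L_1(t) - 71·L_2(t).
Expanding and collecting terms gives p(t) = -4t^2 - t - 3.
Evaluating at t = 6: p(6) = -153.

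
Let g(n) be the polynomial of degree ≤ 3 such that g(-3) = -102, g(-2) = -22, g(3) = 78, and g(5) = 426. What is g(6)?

762

Using the Lagrange interpolation formula with nodes -3, -2, 3, 5:
  L_0(n) = (n + 2)(n - 3)(n - 5) / -48
  L_1(n) = (n + 3)(n - 3)(n - 5) / 35
  L_2(n) = (n + 3)(n + 2)(n - 5) / -60
  L_3(n) = (n + 3)(n + 2)(n - 3) / 112
Then g(n) = -102·L_0(n) - 22·L_1(n) + 78·L_2(n) + 426·L_3(n).
Expanding and collecting terms gives g(n) = 4n^3 - 2n^2 - 6n + 6.
Evaluating at n = 6: g(6) = 762.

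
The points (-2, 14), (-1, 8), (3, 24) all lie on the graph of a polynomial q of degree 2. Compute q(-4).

38

Write q(x) = ax^2 + bx + c. Substituting each data point gives a linear system:
  4a - 2b + c = 14
  a - b + c = 8
  9a + 3b + c = 24
Solving the system yields a = 2, b = 0, c = 6.
So q(x) = 2x² + 6.
Then q(-4) = 38.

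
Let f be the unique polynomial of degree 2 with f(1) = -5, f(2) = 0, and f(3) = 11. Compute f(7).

Forward differences of the values at n = 1, 2, 3:
  f  : -5  0  11
  Δ  : 5  11
  Δ^2: 6
The second differences are constant, confirming degree 2.
Interpolating (Newton forward form) and evaluating at n = 7 gives f(7) = 115.

115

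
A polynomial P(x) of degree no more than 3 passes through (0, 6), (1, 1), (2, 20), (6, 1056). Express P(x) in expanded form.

Using the Lagrange interpolation formula with nodes 0, 1, 2, 6:
  L_0(x) = (x - 1)(x - 2)(x - 6) / -12
  L_1(x) = x(x - 2)(x - 6) / 5
  L_2(x) = x(x - 1)(x - 6) / -8
  L_3(x) = x(x - 1)(x - 2) / 120
Then P(x) = 6·L_0(x) + 1·L_1(x) + 20·L_2(x) + 1056·L_3(x).
Expanding and collecting terms gives P(x) = 6x³ - 6x² - 5x + 6.
Check: P(6) = 1056. ✓

P(x) = 6x^3 - 6x^2 - 5x + 6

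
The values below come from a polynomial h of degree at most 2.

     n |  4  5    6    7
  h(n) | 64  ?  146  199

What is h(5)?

On equispaced nodes a degree-2 polynomial has vanishing third forward difference, so
  - h(4) + 3·h(5) - 3·h(6) + h(7) = 0.
Substituting the known values and solving for h(5):
  3·h(5) = 303
  h(5) = 101.

101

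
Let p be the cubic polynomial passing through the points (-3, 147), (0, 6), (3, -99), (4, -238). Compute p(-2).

56

Using the Lagrange interpolation formula with nodes -3, 0, 3, 4:
  L_0(t) = t(t - 3)(t - 4) / -126
  L_1(t) = (t + 3)(t - 3)(t - 4) / 36
  L_2(t) = (t + 3)t(t - 4) / -18
  L_3(t) = (t + 3)t(t - 3) / 28
Then p(t) = 147·L_0(t) + 6·L_1(t) - 99·L_2(t) - 238·L_3(t).
Expanding and collecting terms gives p(t) = -4t^3 + 2t^2 - 5t + 6.
Evaluating at t = -2: p(-2) = 56.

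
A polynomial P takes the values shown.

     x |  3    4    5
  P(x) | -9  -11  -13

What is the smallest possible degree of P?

Forward differences of the values at x = 3, 4, 5:
  P  : -9  -11  -13
  Δ  : -2  -2
  Δ^2: 0
The first differences are constant (-2) and nonzero, while all higher differences vanish, so the minimal degree is 1.

1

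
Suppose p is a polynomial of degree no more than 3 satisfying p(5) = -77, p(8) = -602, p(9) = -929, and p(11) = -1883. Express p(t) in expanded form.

Write p(t) = at^3 + bt^2 + ct + d. Substituting each data point gives a linear system:
  125a + 25b + 5c + d = -77
  512a + 64b + 8c + d = -602
  729a + 81b + 9c + d = -929
  1331a + 121b + 11c + d = -1883
Solving the system yields a = -2, b = 6, c = 5, d = -2.
So p(t) = -2t^3 + 6t^2 + 5t - 2.
Check: p(11) = -1883. ✓

p(t) = -2t^3 + 6t^2 + 5t - 2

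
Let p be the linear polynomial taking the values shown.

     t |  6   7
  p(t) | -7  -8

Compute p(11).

Using the Lagrange interpolation formula with nodes 6, 7:
  L_0(t) = (t - 7) / -1
  L_1(t) = (t - 6) / 1
Then p(t) = -7·L_0(t) - 8·L_1(t).
Expanding and collecting terms gives p(t) = -t - 1.
Evaluating at t = 11: p(11) = -12.

-12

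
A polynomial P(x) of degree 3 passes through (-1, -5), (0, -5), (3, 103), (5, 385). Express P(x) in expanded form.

P(x) = 2x^3 + 5x^2 + 3x - 5

Write P(x) = ax^3 + bx^2 + cx + d. Substituting each data point gives a linear system:
  -a + b - c + d = -5
  d = -5
  27a + 9b + 3c + d = 103
  125a + 25b + 5c + d = 385
Solving the system yields a = 2, b = 5, c = 3, d = -5.
So P(x) = 2x^3 + 5x^2 + 3x - 5.
Check: P(-1) = -5. ✓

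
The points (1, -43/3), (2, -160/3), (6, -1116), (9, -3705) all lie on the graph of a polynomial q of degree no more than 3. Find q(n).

Write q(n) = an^3 + bn^2 + cn + d. Substituting each data point gives a linear system:
  a + b + c + d = -43/3
  8a + 4b + 2c + d = -160/3
  216a + 36b + 6c + d = -1116
  729a + 81b + 9c + d = -3705
Solving the system yields a = -5, b = -1/3, c = -3, d = -6.
So q(n) = -5n^3 - (1/3)n^2 - 3n - 6.
Check: q(9) = -3705. ✓

q(n) = -5n^3 - (1/3)n^2 - 3n - 6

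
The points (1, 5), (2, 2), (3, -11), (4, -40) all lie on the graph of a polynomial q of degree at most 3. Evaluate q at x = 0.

Forward differences of the values at x = 1, 2, 3, 4:
  q  : 5  2  -11  -40
  Δ  : -3  -13  -29
  Δ^2: -10  -16
  Δ^3: -6
The third differences are constant, confirming degree 3.
Interpolating (Newton forward form) and evaluating at x = 0 gives q(0) = 4.

4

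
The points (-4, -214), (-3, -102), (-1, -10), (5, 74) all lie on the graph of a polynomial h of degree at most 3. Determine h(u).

h(u) = 2u^3 - 6u^2 - 4u - 6

Write h(u) = au^3 + bu^2 + cu + d. Substituting each data point gives a linear system:
  -64a + 16b - 4c + d = -214
  -27a + 9b - 3c + d = -102
  -a + b - c + d = -10
  125a + 25b + 5c + d = 74
Solving the system yields a = 2, b = -6, c = -4, d = -6.
So h(u) = 2u^3 - 6u^2 - 4u - 6.
Check: h(5) = 74. ✓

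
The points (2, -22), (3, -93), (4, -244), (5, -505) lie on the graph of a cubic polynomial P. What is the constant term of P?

0

Write P(n) = an^3 + bn^2 + cn + d. Substituting each data point gives a linear system:
  8a + 4b + 2c + d = -22
  27a + 9b + 3c + d = -93
  64a + 16b + 4c + d = -244
  125a + 25b + 5c + d = -505
Solving the system yields a = -5, b = 5, c = -1, d = 0.
So P(n) = -5n^3 + 5n^2 - n.
The constant term is 0.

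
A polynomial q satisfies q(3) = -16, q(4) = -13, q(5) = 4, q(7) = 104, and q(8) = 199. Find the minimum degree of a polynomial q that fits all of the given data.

3

Divided differences on the nodes 3, 4, 5, 7, 8:
  order 0: -16  -13  4  104  199
  order 1: 3  17  50  95
  order 2: 7  11  15
  order 3: 1  1
  order 4: 0
The order-3 divided differences are all 1 (nonzero) and every higher order vanishes, so the data lies on a polynomial of degree exactly 3.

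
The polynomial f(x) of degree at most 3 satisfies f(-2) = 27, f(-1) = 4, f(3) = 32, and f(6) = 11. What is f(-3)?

74

Using the Lagrange interpolation formula with nodes -2, -1, 3, 6:
  L_0(x) = (x + 1)(x - 3)(x - 6) / -40
  L_1(x) = (x + 2)(x - 3)(x - 6) / 28
  L_2(x) = (x + 2)(x + 1)(x - 6) / -60
  L_3(x) = (x + 2)(x + 1)(x - 3) / 168
Then f(x) = 27·L_0(x) + 4·L_1(x) + 32·L_2(x) + 11·L_3(x).
Expanding and collecting terms gives f(x) = -x³ + 6x² + 2x - 1.
Evaluating at x = -3: f(-3) = 74.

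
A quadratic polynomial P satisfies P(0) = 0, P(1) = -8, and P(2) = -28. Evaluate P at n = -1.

Using the Lagrange interpolation formula with nodes 0, 1, 2:
  L_0(n) = (n - 1)(n - 2) / 2
  L_1(n) = n(n - 2) / -1
  L_2(n) = n(n - 1) / 2
Then P(n) = 0·L_0(n) - 8·L_1(n) - 28·L_2(n).
Expanding and collecting terms gives P(n) = -6n^2 - 2n.
Evaluating at n = -1: P(-1) = -4.

-4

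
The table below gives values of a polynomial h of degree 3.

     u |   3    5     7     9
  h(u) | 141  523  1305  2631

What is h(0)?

Forward differences of the values at u = 3, 5, 7, 9:
  h  : 141  523  1305  2631
  Δ  : 382  782  1326
  Δ^2: 400  544
  Δ^3: 144
The third differences are constant, confirming degree 3.
Interpolating (Newton forward form) and evaluating at u = 0 gives h(0) = 3.

3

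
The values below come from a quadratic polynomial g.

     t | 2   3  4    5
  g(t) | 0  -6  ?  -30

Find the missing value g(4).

-16

On equispaced nodes a degree-2 polynomial has vanishing third forward difference, so
  - g(2) + 3·g(3) - 3·g(4) + g(5) = 0.
Substituting the known values and solving for g(4):
  -3·g(4) = 48
  g(4) = -16.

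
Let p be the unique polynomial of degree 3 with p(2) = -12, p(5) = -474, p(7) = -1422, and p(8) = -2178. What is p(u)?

p(u) = -5u^3 + 6u^2 - u + 6

Write p(u) = au^3 + bu^2 + cu + d. Substituting each data point gives a linear system:
  8a + 4b + 2c + d = -12
  125a + 25b + 5c + d = -474
  343a + 49b + 7c + d = -1422
  512a + 64b + 8c + d = -2178
Solving the system yields a = -5, b = 6, c = -1, d = 6.
So p(u) = -5u³ + 6u² - u + 6.
Check: p(2) = -12. ✓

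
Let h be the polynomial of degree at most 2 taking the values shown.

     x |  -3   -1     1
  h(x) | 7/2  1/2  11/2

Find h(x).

h(x) = x^2 + (5/2)x + 2

Using the Lagrange interpolation formula with nodes -3, -1, 1:
  L_0(x) = (x + 1)(x - 1) / 8
  L_1(x) = (x + 3)(x - 1) / -4
  L_2(x) = (x + 3)(x + 1) / 8
Then h(x) = 7/2·L_0(x) + 1/2·L_1(x) + 11/2·L_2(x).
Expanding and collecting terms gives h(x) = x² + (5/2)x + 2.
Check: h(-3) = 7/2. ✓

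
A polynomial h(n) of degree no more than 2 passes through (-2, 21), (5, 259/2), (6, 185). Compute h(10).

507

Write h(n) = an^2 + bn + c. Substituting each data point gives a linear system:
  4a - 2b + c = 21
  25a + 5b + c = 259/2
  36a + 6b + c = 185
Solving the system yields a = 5, b = 1/2, c = 2.
So h(n) = 5n^2 + (1/2)n + 2.
Then h(10) = 507.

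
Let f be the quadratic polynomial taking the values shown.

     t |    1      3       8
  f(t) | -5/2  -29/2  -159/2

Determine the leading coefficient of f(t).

Write f(t) = at^2 + bt + c. Substituting each data point gives a linear system:
  a + b + c = -5/2
  9a + 3b + c = -29/2
  64a + 8b + c = -159/2
Solving the system yields a = -1, b = -2, c = 1/2.
So f(t) = -t^2 - 2t + 1/2.
The leading coefficient is -1.

-1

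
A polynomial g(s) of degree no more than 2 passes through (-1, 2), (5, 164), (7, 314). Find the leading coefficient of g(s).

6

Write g(s) = as^2 + bs + c. Substituting each data point gives a linear system:
  a - b + c = 2
  25a + 5b + c = 164
  49a + 7b + c = 314
Solving the system yields a = 6, b = 3, c = -1.
So g(s) = 6s^2 + 3s - 1.
The leading coefficient is 6.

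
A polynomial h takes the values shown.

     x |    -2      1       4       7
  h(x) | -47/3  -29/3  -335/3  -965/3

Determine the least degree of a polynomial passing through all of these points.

2

Forward differences of the values at x = -2, 1, 4, 7:
  h  : -47/3  -29/3  -335/3  -965/3
  Δ  : 6  -102  -210
  Δ^2: -108  -108
  Δ^3: 0
The second differences are constant (-108) and nonzero, while all higher differences vanish, so the minimal degree is 2.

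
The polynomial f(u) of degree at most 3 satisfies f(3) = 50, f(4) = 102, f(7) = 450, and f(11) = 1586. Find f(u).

f(u) = u^3 + 2u^2 + u + 2

Write f(u) = au^3 + bu^2 + cu + d. Substituting each data point gives a linear system:
  27a + 9b + 3c + d = 50
  64a + 16b + 4c + d = 102
  343a + 49b + 7c + d = 450
  1331a + 121b + 11c + d = 1586
Solving the system yields a = 1, b = 2, c = 1, d = 2.
So f(u) = u^3 + 2u^2 + u + 2.
Check: f(7) = 450. ✓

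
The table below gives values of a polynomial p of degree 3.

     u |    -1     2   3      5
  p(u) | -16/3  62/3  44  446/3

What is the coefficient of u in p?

6

Write p(u) = au^3 + bu^2 + cu + d. Substituting each data point gives a linear system:
  -a + b - c + d = -16/3
  8a + 4b + 2c + d = 62/3
  27a + 9b + 3c + d = 44
  125a + 25b + 5c + d = 446/3
Solving the system yields a = 1, b = -1/3, c = 6, d = 2.
So p(u) = u^3 - (1/3)u^2 + 6u + 2.
The coefficient of u is 6.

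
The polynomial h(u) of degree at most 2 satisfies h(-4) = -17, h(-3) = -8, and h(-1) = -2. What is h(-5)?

Write h(u) = au^2 + bu + c. Substituting each data point gives a linear system:
  16a - 4b + c = -17
  9a - 3b + c = -8
  a - b + c = -2
Solving the system yields a = -2, b = -5, c = -5.
So h(u) = -2u² - 5u - 5.
Then h(-5) = -30.

-30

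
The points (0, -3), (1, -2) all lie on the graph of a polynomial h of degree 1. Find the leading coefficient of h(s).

Write h(s) = as + b. Substituting each data point gives a linear system:
  b = -3
  a + b = -2
Solving the system yields a = 1, b = -3.
So h(s) = s - 3.
The leading coefficient is 1.

1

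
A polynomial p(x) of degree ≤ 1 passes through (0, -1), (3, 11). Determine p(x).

p(x) = 4x - 1

Write p(x) = ax + b. Substituting each data point gives a linear system:
  b = -1
  3a + b = 11
Solving the system yields a = 4, b = -1.
So p(x) = 4x - 1.
Check: p(0) = -1. ✓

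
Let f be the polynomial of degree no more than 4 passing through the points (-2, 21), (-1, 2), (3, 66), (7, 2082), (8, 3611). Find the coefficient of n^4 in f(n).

Write f(n) = an^4 + bn^3 + cn^2 + dn + e. Substituting each data point gives a linear system:
  16a - 8b + 4c - 2d + e = 21
  a - b + c - d + e = 2
  81a + 27b + 9c + 3d + e = 66
  2401a + 343b + 49c + 7d + e = 2082
  4096a + 512b + 64c + 8d + e = 3611
Solving the system yields a = 1, b = -1, c = 0, d = 3, e = 3.
So f(n) = n^4 - n^3 + 3n + 3.
The leading coefficient is 1.

1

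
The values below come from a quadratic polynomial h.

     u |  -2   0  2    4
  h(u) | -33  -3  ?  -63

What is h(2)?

-13

On equispaced nodes a degree-2 polynomial has vanishing third forward difference, so
  - h(-2) + 3·h(0) - 3·h(2) + h(4) = 0.
Substituting the known values and solving for h(2):
  -3·h(2) = 39
  h(2) = -13.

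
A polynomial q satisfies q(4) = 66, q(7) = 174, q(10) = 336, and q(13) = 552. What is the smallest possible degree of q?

Forward differences of the values at x = 4, 7, 10, 13:
  q  : 66  174  336  552
  Δ  : 108  162  216
  Δ^2: 54  54
  Δ^3: 0
The second differences are constant (54) and nonzero, while all higher differences vanish, so the minimal degree is 2.

2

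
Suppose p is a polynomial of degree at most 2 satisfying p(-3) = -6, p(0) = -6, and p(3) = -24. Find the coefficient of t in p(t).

Write p(t) = at^2 + bt + c. Substituting each data point gives a linear system:
  9a - 3b + c = -6
  c = -6
  9a + 3b + c = -24
Solving the system yields a = -1, b = -3, c = -6.
So p(t) = -t^2 - 3t - 6.
The coefficient of t is -3.

-3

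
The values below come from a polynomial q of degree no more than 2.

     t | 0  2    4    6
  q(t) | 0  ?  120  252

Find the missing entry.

36

The 3 known points determine the degree-2 polynomial uniquely.
Write q(t) = at^2 + bt + c. Substituting each data point gives a linear system:
  c = 0
  16a + 4b + c = 120
  36a + 6b + c = 252
Solving the system yields a = 6, b = 6, c = 0.
So q(t) = 6t² + 6t.
Then q(2) = 36.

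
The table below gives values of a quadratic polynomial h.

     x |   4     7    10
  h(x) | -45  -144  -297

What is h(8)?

Forward differences of the values at x = 4, 7, 10:
  h  : -45  -144  -297
  Δ  : -99  -153
  Δ^2: -54
The second differences are constant, confirming degree 2.
Interpolating (Newton forward form) and evaluating at x = 8 gives h(8) = -189.

-189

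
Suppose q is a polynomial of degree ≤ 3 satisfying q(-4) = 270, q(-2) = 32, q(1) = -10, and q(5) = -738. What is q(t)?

q(t) = -5t^3 - 4t^2 - 3t + 2

Using the Lagrange interpolation formula with nodes -4, -2, 1, 5:
  L_0(t) = (t + 2)(t - 1)(t - 5) / -90
  L_1(t) = (t + 4)(t - 1)(t - 5) / 42
  L_2(t) = (t + 4)(t + 2)(t - 5) / -60
  L_3(t) = (t + 4)(t + 2)(t - 1) / 252
Then q(t) = 270·L_0(t) + 32·L_1(t) - 10·L_2(t) - 738·L_3(t).
Expanding and collecting terms gives q(t) = -5t^3 - 4t^2 - 3t + 2.
Check: q(-4) = 270. ✓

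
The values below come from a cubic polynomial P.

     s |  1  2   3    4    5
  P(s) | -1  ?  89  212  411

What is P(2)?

24

On equispaced nodes a degree-3 polynomial has vanishing fourth forward difference, so
  P(1) - 4·P(2) + 6·P(3) - 4·P(4) + P(5) = 0.
Substituting the known values and solving for P(2):
  -4·P(2) = -96
  P(2) = 24.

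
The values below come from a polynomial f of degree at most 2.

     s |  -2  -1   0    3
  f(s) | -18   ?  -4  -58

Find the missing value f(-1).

The 3 known points determine the degree-2 polynomial uniquely.
Write f(s) = as^2 + bs + c. Substituting each data point gives a linear system:
  4a - 2b + c = -18
  c = -4
  9a + 3b + c = -58
Solving the system yields a = -5, b = -3, c = -4.
So f(s) = -5s² - 3s - 4.
Then f(-1) = -6.

-6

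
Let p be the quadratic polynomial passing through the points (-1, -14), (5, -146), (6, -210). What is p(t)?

p(t) = -6t^2 + 2t - 6

Write p(t) = at^2 + bt + c. Substituting each data point gives a linear system:
  a - b + c = -14
  25a + 5b + c = -146
  36a + 6b + c = -210
Solving the system yields a = -6, b = 2, c = -6.
So p(t) = -6t² + 2t - 6.
Check: p(-1) = -14. ✓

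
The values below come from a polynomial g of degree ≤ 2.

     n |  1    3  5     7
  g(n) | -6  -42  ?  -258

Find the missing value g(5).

-126

On equispaced nodes a degree-2 polynomial has vanishing third forward difference, so
  - g(1) + 3·g(3) - 3·g(5) + g(7) = 0.
Substituting the known values and solving for g(5):
  -3·g(5) = 378
  g(5) = -126.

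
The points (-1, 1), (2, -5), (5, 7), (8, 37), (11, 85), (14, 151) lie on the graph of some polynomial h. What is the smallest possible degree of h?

Forward differences of the values at n = -1, 2, 5, 8, 11, 14:
  h  : 1  -5  7  37  85  151
  Δ  : -6  12  30  48  66
  Δ^2: 18  18  18  18
  Δ^3: 0  0  0
  Δ^4: 0  0
  Δ^5: 0
The second differences are constant (18) and nonzero, while all higher differences vanish, so the minimal degree is 2.

2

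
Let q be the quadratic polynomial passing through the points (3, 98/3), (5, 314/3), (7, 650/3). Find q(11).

1682/3

Using the Lagrange interpolation formula with nodes 3, 5, 7:
  L_0(x) = (x - 5)(x - 7) / 8
  L_1(x) = (x - 3)(x - 7) / -4
  L_2(x) = (x - 3)(x - 5) / 8
Then q(x) = 98/3·L_0(x) + 314/3·L_1(x) + 650/3·L_2(x).
Expanding and collecting terms gives q(x) = 5x^2 - 4x - 1/3.
Evaluating at x = 11: q(11) = 1682/3.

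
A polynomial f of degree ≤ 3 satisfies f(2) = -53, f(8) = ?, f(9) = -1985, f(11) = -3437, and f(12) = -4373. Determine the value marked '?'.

The 4 known points determine the degree-3 polynomial uniquely.
Write f(u) = au^3 + bu^2 + cu + d. Substituting each data point gives a linear system:
  8a + 4b + 2c + d = -53
  729a + 81b + 9c + d = -1985
  1331a + 121b + 11c + d = -3437
  1728a + 144b + 12c + d = -4373
Solving the system yields a = -2, b = -6, c = -4, d = -5.
So f(u) = -2u^3 - 6u^2 - 4u - 5.
Then f(8) = -1445.

-1445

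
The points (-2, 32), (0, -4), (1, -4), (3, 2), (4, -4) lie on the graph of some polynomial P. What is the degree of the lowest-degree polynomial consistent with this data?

Divided differences on the nodes -2, 0, 1, 3, 4:
  order 0: 32  -4  -4  2  -4
  order 1: -18  0  3  -6
  order 2: 6  1  -3
  order 3: -1  -1
  order 4: 0
The order-3 divided differences are all -1 (nonzero) and every higher order vanishes, so the data lies on a polynomial of degree exactly 3.

3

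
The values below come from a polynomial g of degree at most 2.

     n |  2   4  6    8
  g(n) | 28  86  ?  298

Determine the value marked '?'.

On equispaced nodes a degree-2 polynomial has vanishing third forward difference, so
  - g(2) + 3·g(4) - 3·g(6) + g(8) = 0.
Substituting the known values and solving for g(6):
  -3·g(6) = -528
  g(6) = 176.

176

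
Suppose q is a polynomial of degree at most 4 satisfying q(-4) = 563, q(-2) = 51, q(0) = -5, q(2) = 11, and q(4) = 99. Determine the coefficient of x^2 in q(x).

Write q(x) = ax^4 + bx^3 + cx^2 + dx + e. Substituting each data point gives a linear system:
  256a - 64b + 16c - 4d + e = 563
  16a - 8b + 4c - 2d + e = 51
  e = -5
  16a + 8b + 4c + 2d + e = 11
  256a + 64b + 16c + 4d + e = 99
Solving the system yields a = 1, b = -4, c = 5, d = 6, e = -5.
So q(x) = x^4 - 4x^3 + 5x^2 + 6x - 5.
The coefficient of x^2 is 5.

5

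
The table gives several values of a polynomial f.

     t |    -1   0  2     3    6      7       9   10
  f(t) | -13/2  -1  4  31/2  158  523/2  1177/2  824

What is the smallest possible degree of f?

Divided differences on the nodes -1, 0, 2, 3, 6, 7, 9, 10:
  order 0: -13/2  -1  4  31/2  158  523/2  1177/2  824
  order 1: 11/2  5/2  23/2  95/2  207/2  327/2  471/2
  order 2: -1  3  9  14  20  24
  order 3: 1  1  1  1  1
  order 4: 0  0  0  0
  order 5: 0  0  0
  order 6: 0  0
  order 7: 0
The order-3 divided differences are all 1 (nonzero) and every higher order vanishes, so the data lies on a polynomial of degree exactly 3.

3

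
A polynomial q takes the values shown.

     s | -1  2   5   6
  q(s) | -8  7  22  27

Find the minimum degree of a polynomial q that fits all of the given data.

1

Divided differences on the nodes -1, 2, 5, 6:
  order 0: -8  7  22  27
  order 1: 5  5  5
  order 2: 0  0
  order 3: 0
The order-1 divided differences are all 5 (nonzero) and every higher order vanishes, so the data lies on a polynomial of degree exactly 1.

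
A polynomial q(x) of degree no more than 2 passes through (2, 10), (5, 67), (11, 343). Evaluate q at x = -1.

Using the Lagrange interpolation formula with nodes 2, 5, 11:
  L_0(x) = (x - 5)(x - 11) / 27
  L_1(x) = (x - 2)(x - 11) / -18
  L_2(x) = (x - 2)(x - 5) / 54
Then q(x) = 10·L_0(x) + 67·L_1(x) + 343·L_2(x).
Expanding and collecting terms gives q(x) = 3x^2 - 2x + 2.
Evaluating at x = -1: q(-1) = 7.

7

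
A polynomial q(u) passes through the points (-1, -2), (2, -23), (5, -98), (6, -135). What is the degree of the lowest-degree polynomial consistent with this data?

Divided differences on the nodes -1, 2, 5, 6:
  order 0: -2  -23  -98  -135
  order 1: -7  -25  -37
  order 2: -3  -3
  order 3: 0
The order-2 divided differences are all -3 (nonzero) and every higher order vanishes, so the data lies on a polynomial of degree exactly 2.

2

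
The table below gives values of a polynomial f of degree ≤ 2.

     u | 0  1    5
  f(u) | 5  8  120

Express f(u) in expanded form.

Write f(u) = au^2 + bu + c. Substituting each data point gives a linear system:
  c = 5
  a + b + c = 8
  25a + 5b + c = 120
Solving the system yields a = 5, b = -2, c = 5.
So f(u) = 5u^2 - 2u + 5.
Check: f(5) = 120. ✓

f(u) = 5u^2 - 2u + 5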